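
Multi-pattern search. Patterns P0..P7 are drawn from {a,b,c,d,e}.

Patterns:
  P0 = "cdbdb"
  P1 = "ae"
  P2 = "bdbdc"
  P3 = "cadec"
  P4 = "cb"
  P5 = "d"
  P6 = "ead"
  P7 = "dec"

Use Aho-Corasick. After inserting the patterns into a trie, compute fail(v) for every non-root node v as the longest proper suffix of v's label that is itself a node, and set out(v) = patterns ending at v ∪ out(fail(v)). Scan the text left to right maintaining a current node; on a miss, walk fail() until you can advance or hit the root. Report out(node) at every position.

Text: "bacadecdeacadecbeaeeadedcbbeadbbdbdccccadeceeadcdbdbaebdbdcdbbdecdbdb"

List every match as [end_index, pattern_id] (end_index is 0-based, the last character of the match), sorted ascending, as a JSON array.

Build automaton:
Trie nodes:
  0='ε' goto a→6 b→8 c→1 d→18 e→19
  1='c' goto a→13 b→17 d→2
  2='cd' goto b→3
  3='cdb' goto d→4
  4='cdbd' goto b→5
  5='cdbdb' goto ·  ←P0
  6='a' goto e→7
  7='ae' goto ·  ←P1
  8='b' goto d→9
  9='bd' goto b→10
  10='bdb' goto d→11
  11='bdbd' goto c→12
  12='bdbdc' goto ·  ←P2
  13='ca' goto d→14
  14='cad' goto e→15
  15='cade' goto c→16
  16='cadec' goto ·  ←P3
  17='cb' goto ·  ←P4
  18='d' goto e→22  ←P5
  19='e' goto a→20
  20='ea' goto d→21
  21='ead' goto ·  ←P6
  22='de' goto c→23
  23='dec' goto ·  ←P7

BFS fail/out derivation:
  n1('c'): parent n0 fail=0; on 'c' 0 → fail=0;  out ∅∪∅=∅
  n6('a'): parent n0 fail=0; on 'a' 0 → fail=0;  out ∅∪∅=∅
  n8('b'): parent n0 fail=0; on 'b' 0 → fail=0;  out ∅∪∅=∅
  n18('d'): parent n0 fail=0; on 'd' 0 → fail=0;  out {5}∪∅={5}
  n19('e'): parent n0 fail=0; on 'e' 0 → fail=0;  out ∅∪∅=∅
  n2('cd'): parent n1 fail=0; on 'd' 0 → fail=18;  out ∅∪{5}={5}
  n7('ae'): parent n6 fail=0; on 'e' 0 → fail=19;  out {1}∪∅={1}
  n9('bd'): parent n8 fail=0; on 'd' 0 → fail=18;  out ∅∪{5}={5}
  n13('ca'): parent n1 fail=0; on 'a' 0 → fail=6;  out ∅∪∅=∅
  n17('cb'): parent n1 fail=0; on 'b' 0 → fail=8;  out {4}∪∅={4}
  n20('ea'): parent n19 fail=0; on 'a' 0 → fail=6;  out ∅∪∅=∅
  n22('de'): parent n18 fail=0; on 'e' 0 → fail=19;  out ∅∪∅=∅
  n3('cdb'): parent n2 fail=18; on 'b' 18→0 → fail=8;  out ∅∪∅=∅
  n10('bdb'): parent n9 fail=18; on 'b' 18→0 → fail=8;  out ∅∪∅=∅
  n14('cad'): parent n13 fail=6; on 'd' 6→0 → fail=18;  out ∅∪{5}={5}
  n21('ead'): parent n20 fail=6; on 'd' 6→0 → fail=18;  out {6}∪{5}={5,6}
  n23('dec'): parent n22 fail=19; on 'c' 19→0 → fail=1;  out {7}∪∅={7}
  n4('cdbd'): parent n3 fail=8; on 'd' 8 → fail=9;  out ∅∪{5}={5}
  n11('bdbd'): parent n10 fail=8; on 'd' 8 → fail=9;  out ∅∪{5}={5}
  n15('cade'): parent n14 fail=18; on 'e' 18 → fail=22;  out ∅∪∅=∅
  n5('cdbdb'): parent n4 fail=9; on 'b' 9 → fail=10;  out {0}∪∅={0}
  n12('bdbdc'): parent n11 fail=9; on 'c' 9→18→0 → fail=1;  out {2}∪∅={2}
  n16('cadec'): parent n15 fail=22; on 'c' 22 → fail=23;  out {3}∪{7}={3,7}

Text stream:
i=0 'b': node 0→8
i=1 'a': node 8→6 ·f
i=2 'c': node 6→1 ·f
i=3 'a': node 1→13
i=4 'd': node 13→14  → match P5@[4:4]
i=5 'e': node 14→15
i=6 'c': node 15→16  → match P3@[2:6],P7@[4:6]
i=7 'd': node 16→2 ·f  → match P5@[7:7]
i=8 'e': node 2→22 ·f
i=9 'a': node 22→20 ·f
i=10 'c': node 20→1 ·f
i=11 'a': node 1→13
i=12 'd': node 13→14  → match P5@[12:12]
i=13 'e': node 14→15
i=14 'c': node 15→16  → match P3@[10:14],P7@[12:14]
i=15 'b': node 16→17 ·f  → match P4@[14:15]
i=16 'e': node 17→19 ·f
i=17 'a': node 19→20
i=18 'e': node 20→7 ·f  → match P1@[17:18]
i=19 'e': node 7→19 ·f
i=20 'a': node 19→20
i=21 'd': node 20→21  → match P5@[21:21],P6@[19:21]
i=22 'e': node 21→22 ·f
i=23 'd': node 22→18 ·f  → match P5@[23:23]
i=24 'c': node 18→1 ·f
i=25 'b': node 1→17  → match P4@[24:25]
i=26 'b': node 17→8 ·f
i=27 'e': node 8→19 ·f
i=28 'a': node 19→20
i=29 'd': node 20→21  → match P5@[29:29],P6@[27:29]
i=30 'b': node 21→8 ·f
i=31 'b': node 8→8 ·f
i=32 'd': node 8→9  → match P5@[32:32]
i=33 'b': node 9→10
i=34 'd': node 10→11  → match P5@[34:34]
i=35 'c': node 11→12  → match P2@[31:35]
i=36 'c': node 12→1 ·f
i=37 'c': node 1→1 ·f
i=38 'c': node 1→1 ·f
i=39 'a': node 1→13
i=40 'd': node 13→14  → match P5@[40:40]
i=41 'e': node 14→15
i=42 'c': node 15→16  → match P3@[38:42],P7@[40:42]
i=43 'e': node 16→19 ·f
i=44 'e': node 19→19 ·f
i=45 'a': node 19→20
i=46 'd': node 20→21  → match P5@[46:46],P6@[44:46]
i=47 'c': node 21→1 ·f
i=48 'd': node 1→2  → match P5@[48:48]
i=49 'b': node 2→3
i=50 'd': node 3→4  → match P5@[50:50]
i=51 'b': node 4→5  → match P0@[47:51]
i=52 'a': node 5→6 ·f
i=53 'e': node 6→7  → match P1@[52:53]
i=54 'b': node 7→8 ·f
i=55 'd': node 8→9  → match P5@[55:55]
i=56 'b': node 9→10
i=57 'd': node 10→11  → match P5@[57:57]
i=58 'c': node 11→12  → match P2@[54:58]
i=59 'd': node 12→2 ·f  → match P5@[59:59]
i=60 'b': node 2→3
i=61 'b': node 3→8 ·f
i=62 'd': node 8→9  → match P5@[62:62]
i=63 'e': node 9→22 ·f
i=64 'c': node 22→23  → match P7@[62:64]
i=65 'd': node 23→2 ·f  → match P5@[65:65]
i=66 'b': node 2→3
i=67 'd': node 3→4  → match P5@[67:67]
i=68 'b': node 4→5  → match P0@[64:68]

Matches: [[4,5],[6,3],[6,7],[7,5],[12,5],[14,3],[14,7],[15,4],[18,1],[21,5],[21,6],[23,5],[25,4],[29,5],[29,6],[32,5],[34,5],[35,2],[40,5],[42,3],[42,7],[46,5],[46,6],[48,5],[50,5],[51,0],[53,1],[55,5],[57,5],[58,2],[59,5],[62,5],[64,7],[65,5],[67,5],[68,0]]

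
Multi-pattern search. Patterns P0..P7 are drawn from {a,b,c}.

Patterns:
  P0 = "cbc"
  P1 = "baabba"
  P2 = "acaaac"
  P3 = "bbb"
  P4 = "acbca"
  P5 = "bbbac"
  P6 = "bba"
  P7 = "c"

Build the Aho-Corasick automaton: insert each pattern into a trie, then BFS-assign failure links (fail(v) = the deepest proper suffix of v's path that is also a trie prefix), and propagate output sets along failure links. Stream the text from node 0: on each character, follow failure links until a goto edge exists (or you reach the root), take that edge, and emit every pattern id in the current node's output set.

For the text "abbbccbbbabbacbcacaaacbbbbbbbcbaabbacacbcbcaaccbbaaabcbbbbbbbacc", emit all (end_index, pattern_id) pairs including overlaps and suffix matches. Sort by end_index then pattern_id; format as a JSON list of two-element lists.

Build automaton:
Trie (insert patterns):
  0='ε' goto a→10 b→4 c→1
  1='c' goto b→2  [P7 ends]
  2='cb' goto c→3
  3='cbc' goto ·  [P0 ends]
  4='b' goto a→5 b→16
  5='ba' goto a→6
  6='baa' goto b→7
  7='baab' goto b→8
  8='baabb' goto a→9
  9='baabba' goto ·  [P1 ends]
  10='a' goto c→11
  11='ac' goto a→12 b→18
  12='aca' goto a→13
  13='acaa' goto a→14
  14='acaaa' goto c→15
  15='acaaac' goto ·  [P2 ends]
  16='bb' goto a→23 b→17
  17='bbb' goto a→21  [P3 ends]
  18='acb' goto c→19
  19='acbc' goto a→20
  20='acbca' goto ·  [P4 ends]
  21='bbba' goto c→22
  22='bbbac' goto ·  [P5 ends]
  23='bba' goto ·  [P6 ends]

Failure links (BFS by depth):
  fail(1) 'c': from fail(0)=0 chase 'c': 0 ⇒ 0;  out={7}∪out(0)={7}
  fail(4) 'b': from fail(0)=0 chase 'b': 0 ⇒ 0;  out=∅∪out(0)=∅
  fail(10) 'a': from fail(0)=0 chase 'a': 0 ⇒ 0;  out=∅∪out(0)=∅
  fail(2) 'cb': from fail(1)=0 chase 'b': 0 ⇒ 4;  out=∅∪out(4)=∅
  fail(5) 'ba': from fail(4)=0 chase 'a': 0 ⇒ 10;  out=∅∪out(10)=∅
  fail(11) 'ac': from fail(10)=0 chase 'c': 0 ⇒ 1;  out=∅∪out(1)={7}
  fail(16) 'bb': from fail(4)=0 chase 'b': 0 ⇒ 4;  out=∅∪out(4)=∅
  fail(3) 'cbc': from fail(2)=4 chase 'c': 4→0 ⇒ 1;  out={0}∪out(1)={0,7}
  fail(6) 'baa': from fail(5)=10 chase 'a': 10→0 ⇒ 10;  out=∅∪out(10)=∅
  fail(12) 'aca': from fail(11)=1 chase 'a': 1→0 ⇒ 10;  out=∅∪out(10)=∅
  fail(17) 'bbb': from fail(16)=4 chase 'b': 4 ⇒ 16;  out={3}∪out(16)={3}
  fail(18) 'acb': from fail(11)=1 chase 'b': 1 ⇒ 2;  out=∅∪out(2)=∅
  fail(23) 'bba': from fail(16)=4 chase 'a': 4 ⇒ 5;  out={6}∪out(5)={6}
  fail(7) 'baab': from fail(6)=10 chase 'b': 10→0 ⇒ 4;  out=∅∪out(4)=∅
  fail(13) 'acaa': from fail(12)=10 chase 'a': 10→0 ⇒ 10;  out=∅∪out(10)=∅
  fail(19) 'acbc': from fail(18)=2 chase 'c': 2 ⇒ 3;  out=∅∪out(3)={0,7}
  fail(21) 'bbba': from fail(17)=16 chase 'a': 16 ⇒ 23;  out=∅∪out(23)={6}
  fail(8) 'baabb': from fail(7)=4 chase 'b': 4 ⇒ 16;  out=∅∪out(16)=∅
  fail(14) 'acaaa': from fail(13)=10 chase 'a': 10→0 ⇒ 10;  out=∅∪out(10)=∅
  fail(20) 'acbca': from fail(19)=3 chase 'a': 3→1→0 ⇒ 10;  out={4}∪out(10)={4}
  fail(22) 'bbbac': from fail(21)=23 chase 'c': 23→5→10 ⇒ 11;  out={5}∪out(11)={5,7}
  fail(9) 'baabba': from fail(8)=16 chase 'a': 16 ⇒ 23;  out={1}∪out(23)={1,6}
  fail(15) 'acaaac': from fail(14)=10 chase 'c': 10 ⇒ 11;  out={2}∪out(11)={2,7}

Scan:
pos 0 'a': at 10
pos 1 'b': at 4 ·f
pos 2 'b': at 16
pos 3 'b': at 17  ** P3@[1:3]
pos 4 'c': at 1 ·f  ** P7@[4:4]
pos 5 'c': at 1 ·f  ** P7@[5:5]
pos 6 'b': at 2
pos 7 'b': at 16 ·f
pos 8 'b': at 17  ** P3@[6:8]
pos 9 'a': at 21  ** P6@[7:9]
pos 10 'b': at 4 ·f
pos 11 'b': at 16
pos 12 'a': at 23  ** P6@[10:12]
pos 13 'c': at 11 ·f  ** P7@[13:13]
pos 14 'b': at 18
pos 15 'c': at 19  ** P0@[13:15],P7@[15:15]
pos 16 'a': at 20  ** P4@[12:16]
pos 17 'c': at 11 ·f  ** P7@[17:17]
pos 18 'a': at 12
pos 19 'a': at 13
pos 20 'a': at 14
pos 21 'c': at 15  ** P2@[16:21],P7@[21:21]
pos 22 'b': at 18 ·f
pos 23 'b': at 16 ·f
pos 24 'b': at 17  ** P3@[22:24]
pos 25 'b': at 17 ·f  ** P3@[23:25]
pos 26 'b': at 17 ·f  ** P3@[24:26]
pos 27 'b': at 17 ·f  ** P3@[25:27]
pos 28 'b': at 17 ·f  ** P3@[26:28]
pos 29 'c': at 1 ·f  ** P7@[29:29]
pos 30 'b': at 2
pos 31 'a': at 5 ·f
pos 32 'a': at 6
pos 33 'b': at 7
pos 34 'b': at 8
pos 35 'a': at 9  ** P1@[30:35],P6@[33:35]
pos 36 'c': at 11 ·f  ** P7@[36:36]
pos 37 'a': at 12
pos 38 'c': at 11 ·f  ** P7@[38:38]
pos 39 'b': at 18
pos 40 'c': at 19  ** P0@[38:40],P7@[40:40]
pos 41 'b': at 2 ·f
pos 42 'c': at 3  ** P0@[40:42],P7@[42:42]
pos 43 'a': at 10 ·f
pos 44 'a': at 10 ·f
pos 45 'c': at 11  ** P7@[45:45]
pos 46 'c': at 1 ·f  ** P7@[46:46]
pos 47 'b': at 2
pos 48 'b': at 16 ·f
pos 49 'a': at 23  ** P6@[47:49]
pos 50 'a': at 6 ·f
pos 51 'a': at 10 ·f
pos 52 'b': at 4 ·f
pos 53 'c': at 1 ·f  ** P7@[53:53]
pos 54 'b': at 2
pos 55 'b': at 16 ·f
pos 56 'b': at 17  ** P3@[54:56]
pos 57 'b': at 17 ·f  ** P3@[55:57]
pos 58 'b': at 17 ·f  ** P3@[56:58]
pos 59 'b': at 17 ·f  ** P3@[57:59]
pos 60 'b': at 17 ·f  ** P3@[58:60]
pos 61 'a': at 21  ** P6@[59:61]
pos 62 'c': at 22  ** P5@[58:62],P7@[62:62]
pos 63 'c': at 1 ·f  ** P7@[63:63]

Result: [[3,3],[4,7],[5,7],[8,3],[9,6],[12,6],[13,7],[15,0],[15,7],[16,4],[17,7],[21,2],[21,7],[24,3],[25,3],[26,3],[27,3],[28,3],[29,7],[35,1],[35,6],[36,7],[38,7],[40,0],[40,7],[42,0],[42,7],[45,7],[46,7],[49,6],[53,7],[56,3],[57,3],[58,3],[59,3],[60,3],[61,6],[62,5],[62,7],[63,7]]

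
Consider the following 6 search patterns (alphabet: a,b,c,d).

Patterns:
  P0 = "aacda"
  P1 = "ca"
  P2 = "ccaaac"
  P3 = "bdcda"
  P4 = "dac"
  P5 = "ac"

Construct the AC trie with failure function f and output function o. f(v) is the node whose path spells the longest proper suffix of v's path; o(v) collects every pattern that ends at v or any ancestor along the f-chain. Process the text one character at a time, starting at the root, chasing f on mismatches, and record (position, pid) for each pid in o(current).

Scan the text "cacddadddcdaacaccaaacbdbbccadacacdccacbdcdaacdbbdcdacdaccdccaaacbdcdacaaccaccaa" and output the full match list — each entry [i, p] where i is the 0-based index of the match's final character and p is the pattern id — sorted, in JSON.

Construct AC machine:
Trie (insert patterns):
  0='ε' goto a→1 b→13 c→6 d→18
  1='a' goto a→2 c→21
  2='aa' goto c→3
  3='aac' goto d→4
  4='aacd' goto a→5
  5='aacda' goto ·  [P0 ends]
  6='c' goto a→7 c→8
  7='ca' goto ·  [P1 ends]
  8='cc' goto a→9
  9='cca' goto a→10
  10='ccaa' goto a→11
  11='ccaaa' goto c→12
  12='ccaaac' goto ·  [P2 ends]
  13='b' goto d→14
  14='bd' goto c→15
  15='bdc' goto d→16
  16='bdcd' goto a→17
  17='bdcda' goto ·  [P3 ends]
  18='d' goto a→19
  19='da' goto c→20
  20='dac' goto ·  [P4 ends]
  21='ac' goto ·  [P5 ends]

BFS fail/out derivation:
  n1('a'): parent n0 fail=0; on 'a' 0 → fail=0;  out ∅∪∅=∅
  n6('c'): parent n0 fail=0; on 'c' 0 → fail=0;  out ∅∪∅=∅
  n13('b'): parent n0 fail=0; on 'b' 0 → fail=0;  out ∅∪∅=∅
  n18('d'): parent n0 fail=0; on 'd' 0 → fail=0;  out ∅∪∅=∅
  n2('aa'): parent n1 fail=0; on 'a' 0 → fail=1;  out ∅∪∅=∅
  n7('ca'): parent n6 fail=0; on 'a' 0 → fail=1;  out {1}∪∅={1}
  n8('cc'): parent n6 fail=0; on 'c' 0 → fail=6;  out ∅∪∅=∅
  n14('bd'): parent n13 fail=0; on 'd' 0 → fail=18;  out ∅∪∅=∅
  n19('da'): parent n18 fail=0; on 'a' 0 → fail=1;  out ∅∪∅=∅
  n21('ac'): parent n1 fail=0; on 'c' 0 → fail=6;  out {5}∪∅={5}
  n3('aac'): parent n2 fail=1; on 'c' 1 → fail=21;  out ∅∪{5}={5}
  n9('cca'): parent n8 fail=6; on 'a' 6 → fail=7;  out ∅∪{1}={1}
  n15('bdc'): parent n14 fail=18; on 'c' 18→0 → fail=6;  out ∅∪∅=∅
  n20('dac'): parent n19 fail=1; on 'c' 1 → fail=21;  out {4}∪{5}={4,5}
  n4('aacd'): parent n3 fail=21; on 'd' 21→6→0 → fail=18;  out ∅∪∅=∅
  n10('ccaa'): parent n9 fail=7; on 'a' 7→1 → fail=2;  out ∅∪∅=∅
  n16('bdcd'): parent n15 fail=6; on 'd' 6→0 → fail=18;  out ∅∪∅=∅
  n5('aacda'): parent n4 fail=18; on 'a' 18 → fail=19;  out {0}∪∅={0}
  n11('ccaaa'): parent n10 fail=2; on 'a' 2→1 → fail=2;  out ∅∪∅=∅
  n17('bdcda'): parent n16 fail=18; on 'a' 18 → fail=19;  out {3}∪∅={3}
  n12('ccaaac'): parent n11 fail=2; on 'c' 2 → fail=3;  out {2}∪{5}={2,5}

Run:
[0] read 'c'  n0⇒n6
[1] read 'a'  n6⇒n7  → match P1@[0:1]
[2] read 'c'  n7⇒n21 (fail-walked)  → match P5@[1:2]
[3] read 'd'  n21⇒n18 (fail-walked)
[4] read 'd'  n18⇒n18 (fail-walked)
[5] read 'a'  n18⇒n19
[6] read 'd'  n19⇒n18 (fail-walked)
[7] read 'd'  n18⇒n18 (fail-walked)
[8] read 'd'  n18⇒n18 (fail-walked)
[9] read 'c'  n18⇒n6 (fail-walked)
[10] read 'd'  n6⇒n18 (fail-walked)
[11] read 'a'  n18⇒n19
[12] read 'a'  n19⇒n2 (fail-walked)
[13] read 'c'  n2⇒n3  → match P5@[12:13]
[14] read 'a'  n3⇒n7 (fail-walked)  → match P1@[13:14]
[15] read 'c'  n7⇒n21 (fail-walked)  → match P5@[14:15]
[16] read 'c'  n21⇒n8 (fail-walked)
[17] read 'a'  n8⇒n9  → match P1@[16:17]
[18] read 'a'  n9⇒n10
[19] read 'a'  n10⇒n11
[20] read 'c'  n11⇒n12  → match P2@[15:20],P5@[19:20]
[21] read 'b'  n12⇒n13 (fail-walked)
[22] read 'd'  n13⇒n14
[23] read 'b'  n14⇒n13 (fail-walked)
[24] read 'b'  n13⇒n13 (fail-walked)
[25] read 'c'  n13⇒n6 (fail-walked)
[26] read 'c'  n6⇒n8
[27] read 'a'  n8⇒n9  → match P1@[26:27]
[28] read 'd'  n9⇒n18 (fail-walked)
[29] read 'a'  n18⇒n19
[30] read 'c'  n19⇒n20  → match P4@[28:30],P5@[29:30]
[31] read 'a'  n20⇒n7 (fail-walked)  → match P1@[30:31]
[32] read 'c'  n7⇒n21 (fail-walked)  → match P5@[31:32]
[33] read 'd'  n21⇒n18 (fail-walked)
[34] read 'c'  n18⇒n6 (fail-walked)
[35] read 'c'  n6⇒n8
[36] read 'a'  n8⇒n9  → match P1@[35:36]
[37] read 'c'  n9⇒n21 (fail-walked)  → match P5@[36:37]
[38] read 'b'  n21⇒n13 (fail-walked)
[39] read 'd'  n13⇒n14
[40] read 'c'  n14⇒n15
[41] read 'd'  n15⇒n16
[42] read 'a'  n16⇒n17  → match P3@[38:42]
[43] read 'a'  n17⇒n2 (fail-walked)
[44] read 'c'  n2⇒n3  → match P5@[43:44]
[45] read 'd'  n3⇒n4
[46] read 'b'  n4⇒n13 (fail-walked)
[47] read 'b'  n13⇒n13 (fail-walked)
[48] read 'd'  n13⇒n14
[49] read 'c'  n14⇒n15
[50] read 'd'  n15⇒n16
[51] read 'a'  n16⇒n17  → match P3@[47:51]
[52] read 'c'  n17⇒n20 (fail-walked)  → match P4@[50:52],P5@[51:52]
[53] read 'd'  n20⇒n18 (fail-walked)
[54] read 'a'  n18⇒n19
[55] read 'c'  n19⇒n20  → match P4@[53:55],P5@[54:55]
[56] read 'c'  n20⇒n8 (fail-walked)
[57] read 'd'  n8⇒n18 (fail-walked)
[58] read 'c'  n18⇒n6 (fail-walked)
[59] read 'c'  n6⇒n8
[60] read 'a'  n8⇒n9  → match P1@[59:60]
[61] read 'a'  n9⇒n10
[62] read 'a'  n10⇒n11
[63] read 'c'  n11⇒n12  → match P2@[58:63],P5@[62:63]
[64] read 'b'  n12⇒n13 (fail-walked)
[65] read 'd'  n13⇒n14
[66] read 'c'  n14⇒n15
[67] read 'd'  n15⇒n16
[68] read 'a'  n16⇒n17  → match P3@[64:68]
[69] read 'c'  n17⇒n20 (fail-walked)  → match P4@[67:69],P5@[68:69]
[70] read 'a'  n20⇒n7 (fail-walked)  → match P1@[69:70]
[71] read 'a'  n7⇒n2 (fail-walked)
[72] read 'c'  n2⇒n3  → match P5@[71:72]
[73] read 'c'  n3⇒n8 (fail-walked)
[74] read 'a'  n8⇒n9  → match P1@[73:74]
[75] read 'c'  n9⇒n21 (fail-walked)  → match P5@[74:75]
[76] read 'c'  n21⇒n8 (fail-walked)
[77] read 'a'  n8⇒n9  → match P1@[76:77]
[78] read 'a'  n9⇒n10

Result: [[1,1],[2,5],[13,5],[14,1],[15,5],[17,1],[20,2],[20,5],[27,1],[30,4],[30,5],[31,1],[32,5],[36,1],[37,5],[42,3],[44,5],[51,3],[52,4],[52,5],[55,4],[55,5],[60,1],[63,2],[63,5],[68,3],[69,4],[69,5],[70,1],[72,5],[74,1],[75,5],[77,1]]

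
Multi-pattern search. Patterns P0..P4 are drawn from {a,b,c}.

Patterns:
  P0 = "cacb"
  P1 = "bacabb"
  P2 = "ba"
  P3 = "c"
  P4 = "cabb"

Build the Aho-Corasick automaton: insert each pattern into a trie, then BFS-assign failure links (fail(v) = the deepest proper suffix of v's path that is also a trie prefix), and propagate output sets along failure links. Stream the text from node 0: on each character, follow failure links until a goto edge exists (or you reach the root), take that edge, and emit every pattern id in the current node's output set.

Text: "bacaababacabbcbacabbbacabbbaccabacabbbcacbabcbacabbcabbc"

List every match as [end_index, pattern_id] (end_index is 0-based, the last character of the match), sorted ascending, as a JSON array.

Build automaton:
Trie nodes:
  n0 'ε': b→5 c→1
  n1 'c': a→2  ←P3
  n2 'ca': b→11 c→3
  n3 'cac': b→4
  n4 'cacb': ·  ←P0
  n5 'b': a→6
  n6 'ba': c→7  ←P2
  n7 'bac': a→8
  n8 'baca': b→9
  n9 'bacab': b→10
  n10 'bacabb': ·  ←P1
  n11 'cab': b→12
  n12 'cabb': ·  ←P4

BFS fail/out derivation:
  fail(1) 'c': from fail(0)=0 chase 'c': 0 ⇒ 0;  out={3}∪out(0)={3}
  fail(5) 'b': from fail(0)=0 chase 'b': 0 ⇒ 0;  out=∅∪out(0)=∅
  fail(2) 'ca': from fail(1)=0 chase 'a': 0 ⇒ 0;  out=∅∪out(0)=∅
  fail(6) 'ba': from fail(5)=0 chase 'a': 0 ⇒ 0;  out={2}∪out(0)={2}
  fail(3) 'cac': from fail(2)=0 chase 'c': 0 ⇒ 1;  out=∅∪out(1)={3}
  fail(7) 'bac': from fail(6)=0 chase 'c': 0 ⇒ 1;  out=∅∪out(1)={3}
  fail(11) 'cab': from fail(2)=0 chase 'b': 0 ⇒ 5;  out=∅∪out(5)=∅
  fail(4) 'cacb': from fail(3)=1 chase 'b': 1→0 ⇒ 5;  out={0}∪out(5)={0}
  fail(8) 'baca': from fail(7)=1 chase 'a': 1 ⇒ 2;  out=∅∪out(2)=∅
  fail(12) 'cabb': from fail(11)=5 chase 'b': 5→0 ⇒ 5;  out={4}∪out(5)={4}
  fail(9) 'bacab': from fail(8)=2 chase 'b': 2 ⇒ 11;  out=∅∪out(11)=∅
  fail(10) 'bacabb': from fail(9)=11 chase 'b': 11 ⇒ 12;  out={1}∪out(12)={1,4}

Text stream:
i=0 'b': node 0→5
i=1 'a': node 5→6  → match P2@[0:1]
i=2 'c': node 6→7  → match P3@[2:2]
i=3 'a': node 7→8
i=4 'a': node 8→0 (fail-walked)
i=5 'b': node 0→5
i=6 'a': node 5→6  → match P2@[5:6]
i=7 'b': node 6→5 (fail-walked)
i=8 'a': node 5→6  → match P2@[7:8]
i=9 'c': node 6→7  → match P3@[9:9]
i=10 'a': node 7→8
i=11 'b': node 8→9
i=12 'b': node 9→10  → match P1@[7:12],P4@[9:12]
i=13 'c': node 10→1 (fail-walked)  → match P3@[13:13]
i=14 'b': node 1→5 (fail-walked)
i=15 'a': node 5→6  → match P2@[14:15]
i=16 'c': node 6→7  → match P3@[16:16]
i=17 'a': node 7→8
i=18 'b': node 8→9
i=19 'b': node 9→10  → match P1@[14:19],P4@[16:19]
i=20 'b': node 10→5 (fail-walked)
i=21 'a': node 5→6  → match P2@[20:21]
i=22 'c': node 6→7  → match P3@[22:22]
i=23 'a': node 7→8
i=24 'b': node 8→9
i=25 'b': node 9→10  → match P1@[20:25],P4@[22:25]
i=26 'b': node 10→5 (fail-walked)
i=27 'a': node 5→6  → match P2@[26:27]
i=28 'c': node 6→7  → match P3@[28:28]
i=29 'c': node 7→1 (fail-walked)  → match P3@[29:29]
i=30 'a': node 1→2
i=31 'b': node 2→11
i=32 'a': node 11→6 (fail-walked)  → match P2@[31:32]
i=33 'c': node 6→7  → match P3@[33:33]
i=34 'a': node 7→8
i=35 'b': node 8→9
i=36 'b': node 9→10  → match P1@[31:36],P4@[33:36]
i=37 'b': node 10→5 (fail-walked)
i=38 'c': node 5→1 (fail-walked)  → match P3@[38:38]
i=39 'a': node 1→2
i=40 'c': node 2→3  → match P3@[40:40]
i=41 'b': node 3→4  → match P0@[38:41]
i=42 'a': node 4→6 (fail-walked)  → match P2@[41:42]
i=43 'b': node 6→5 (fail-walked)
i=44 'c': node 5→1 (fail-walked)  → match P3@[44:44]
i=45 'b': node 1→5 (fail-walked)
i=46 'a': node 5→6  → match P2@[45:46]
i=47 'c': node 6→7  → match P3@[47:47]
i=48 'a': node 7→8
i=49 'b': node 8→9
i=50 'b': node 9→10  → match P1@[45:50],P4@[47:50]
i=51 'c': node 10→1 (fail-walked)  → match P3@[51:51]
i=52 'a': node 1→2
i=53 'b': node 2→11
i=54 'b': node 11→12  → match P4@[51:54]
i=55 'c': node 12→1 (fail-walked)  → match P3@[55:55]

Matches: [[1,2],[2,3],[6,2],[8,2],[9,3],[12,1],[12,4],[13,3],[15,2],[16,3],[19,1],[19,4],[21,2],[22,3],[25,1],[25,4],[27,2],[28,3],[29,3],[32,2],[33,3],[36,1],[36,4],[38,3],[40,3],[41,0],[42,2],[44,3],[46,2],[47,3],[50,1],[50,4],[51,3],[54,4],[55,3]]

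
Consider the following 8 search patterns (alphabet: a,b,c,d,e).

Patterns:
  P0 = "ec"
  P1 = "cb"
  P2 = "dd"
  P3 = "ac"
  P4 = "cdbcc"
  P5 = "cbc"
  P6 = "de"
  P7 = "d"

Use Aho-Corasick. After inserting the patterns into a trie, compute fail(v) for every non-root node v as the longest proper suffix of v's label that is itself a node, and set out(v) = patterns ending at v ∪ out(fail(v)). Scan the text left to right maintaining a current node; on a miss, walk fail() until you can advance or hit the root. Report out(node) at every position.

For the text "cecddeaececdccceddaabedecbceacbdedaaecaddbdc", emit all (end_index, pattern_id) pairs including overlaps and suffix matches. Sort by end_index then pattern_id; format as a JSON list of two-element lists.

Build automaton:
Trie (insert patterns):
  n0 'ε': a→7 c→3 d→5 e→1
  n1 'e': c→2
  n2 'ec': ·  ←P0
  n3 'c': b→4 d→9
  n4 'cb': c→13  ←P1
  n5 'd': d→6 e→14  ←P7
  n6 'dd': ·  ←P2
  n7 'a': c→8
  n8 'ac': ·  ←P3
  n9 'cd': b→10
  n10 'cdb': c→11
  n11 'cdbc': c→12
  n12 'cdbcc': ·  ←P4
  n13 'cbc': ·  ←P5
  n14 'de': ·  ←P6

BFS fail/out derivation:
  n1('e'): parent n0 fail=0; on 'e' 0 → fail=0;  out ∅∪∅=∅
  n3('c'): parent n0 fail=0; on 'c' 0 → fail=0;  out ∅∪∅=∅
  n5('d'): parent n0 fail=0; on 'd' 0 → fail=0;  out {7}∪∅={7}
  n7('a'): parent n0 fail=0; on 'a' 0 → fail=0;  out ∅∪∅=∅
  n2('ec'): parent n1 fail=0; on 'c' 0 → fail=3;  out {0}∪∅={0}
  n4('cb'): parent n3 fail=0; on 'b' 0 → fail=0;  out {1}∪∅={1}
  n6('dd'): parent n5 fail=0; on 'd' 0 → fail=5;  out {2}∪{7}={2,7}
  n8('ac'): parent n7 fail=0; on 'c' 0 → fail=3;  out {3}∪∅={3}
  n9('cd'): parent n3 fail=0; on 'd' 0 → fail=5;  out ∅∪{7}={7}
  n14('de'): parent n5 fail=0; on 'e' 0 → fail=1;  out {6}∪∅={6}
  n10('cdb'): parent n9 fail=5; on 'b' 5→0 → fail=0;  out ∅∪∅=∅
  n13('cbc'): parent n4 fail=0; on 'c' 0 → fail=3;  out {5}∪∅={5}
  n11('cdbc'): parent n10 fail=0; on 'c' 0 → fail=3;  out ∅∪∅=∅
  n12('cdbcc'): parent n11 fail=3; on 'c' 3→0 → fail=3;  out {4}∪∅={4}

Text stream:
i=0 'c': node 0→3
i=1 'e': node 3→1 (via fail)
i=2 'c': node 1→2  ** P0@[1:2]
i=3 'd': node 2→9 (via fail)  ** P7@[3:3]
i=4 'd': node 9→6 (via fail)  ** P2@[3:4],P7@[4:4]
i=5 'e': node 6→14 (via fail)  ** P6@[4:5]
i=6 'a': node 14→7 (via fail)
i=7 'e': node 7→1 (via fail)
i=8 'c': node 1→2  ** P0@[7:8]
i=9 'e': node 2→1 (via fail)
i=10 'c': node 1→2  ** P0@[9:10]
i=11 'd': node 2→9 (via fail)  ** P7@[11:11]
i=12 'c': node 9→3 (via fail)
i=13 'c': node 3→3 (via fail)
i=14 'c': node 3→3 (via fail)
i=15 'e': node 3→1 (via fail)
i=16 'd': node 1→5 (via fail)  ** P7@[16:16]
i=17 'd': node 5→6  ** P2@[16:17],P7@[17:17]
i=18 'a': node 6→7 (via fail)
i=19 'a': node 7→7 (via fail)
i=20 'b': node 7→0 (via fail)
i=21 'e': node 0→1
i=22 'd': node 1→5 (via fail)  ** P7@[22:22]
i=23 'e': node 5→14  ** P6@[22:23]
i=24 'c': node 14→2 (via fail)  ** P0@[23:24]
i=25 'b': node 2→4 (via fail)  ** P1@[24:25]
i=26 'c': node 4→13  ** P5@[24:26]
i=27 'e': node 13→1 (via fail)
i=28 'a': node 1→7 (via fail)
i=29 'c': node 7→8  ** P3@[28:29]
i=30 'b': node 8→4 (via fail)  ** P1@[29:30]
i=31 'd': node 4→5 (via fail)  ** P7@[31:31]
i=32 'e': node 5→14  ** P6@[31:32]
i=33 'd': node 14→5 (via fail)  ** P7@[33:33]
i=34 'a': node 5→7 (via fail)
i=35 'a': node 7→7 (via fail)
i=36 'e': node 7→1 (via fail)
i=37 'c': node 1→2  ** P0@[36:37]
i=38 'a': node 2→7 (via fail)
i=39 'd': node 7→5 (via fail)  ** P7@[39:39]
i=40 'd': node 5→6  ** P2@[39:40],P7@[40:40]
i=41 'b': node 6→0 (via fail)
i=42 'd': node 0→5  ** P7@[42:42]
i=43 'c': node 5→3 (via fail)

Matches: [[2,0],[3,7],[4,2],[4,7],[5,6],[8,0],[10,0],[11,7],[16,7],[17,2],[17,7],[22,7],[23,6],[24,0],[25,1],[26,5],[29,3],[30,1],[31,7],[32,6],[33,7],[37,0],[39,7],[40,2],[40,7],[42,7]]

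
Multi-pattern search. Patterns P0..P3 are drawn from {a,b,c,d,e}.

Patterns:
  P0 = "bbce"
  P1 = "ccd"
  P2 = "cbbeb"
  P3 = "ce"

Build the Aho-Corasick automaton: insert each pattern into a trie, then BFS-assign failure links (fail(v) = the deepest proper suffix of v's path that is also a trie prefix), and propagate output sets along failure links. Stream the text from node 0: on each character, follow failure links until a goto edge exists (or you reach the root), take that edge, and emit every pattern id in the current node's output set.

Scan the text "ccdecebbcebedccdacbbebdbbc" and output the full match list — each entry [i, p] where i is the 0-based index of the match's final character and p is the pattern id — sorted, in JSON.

Build:
Trie (insert patterns):
  0='ε' goto b→1 c→5
  1='b' goto b→2
  2='bb' goto c→3
  3='bbc' goto e→4
  4='bbce' goto ·  ←P0
  5='c' goto b→8 c→6 e→12
  6='cc' goto d→7
  7='ccd' goto ·  ←P1
  8='cb' goto b→9
  9='cbb' goto e→10
  10='cbbe' goto b→11
  11='cbbeb' goto ·  ←P2
  12='ce' goto ·  ←P3

Failure links (BFS by depth):
  n1('b'): parent n0 fail=0; on 'b' 0 → fail=0;  out ∅∪∅=∅
  n5('c'): parent n0 fail=0; on 'c' 0 → fail=0;  out ∅∪∅=∅
  n2('bb'): parent n1 fail=0; on 'b' 0 → fail=1;  out ∅∪∅=∅
  n6('cc'): parent n5 fail=0; on 'c' 0 → fail=5;  out ∅∪∅=∅
  n8('cb'): parent n5 fail=0; on 'b' 0 → fail=1;  out ∅∪∅=∅
  n12('ce'): parent n5 fail=0; on 'e' 0 → fail=0;  out {3}∪∅={3}
  n3('bbc'): parent n2 fail=1; on 'c' 1→0 → fail=5;  out ∅∪∅=∅
  n7('ccd'): parent n6 fail=5; on 'd' 5→0 → fail=0;  out {1}∪∅={1}
  n9('cbb'): parent n8 fail=1; on 'b' 1 → fail=2;  out ∅∪∅=∅
  n4('bbce'): parent n3 fail=5; on 'e' 5 → fail=12;  out {0}∪{3}={0,3}
  n10('cbbe'): parent n9 fail=2; on 'e' 2→1→0 → fail=0;  out ∅∪∅=∅
  n11('cbbeb'): parent n10 fail=0; on 'b' 0 → fail=1;  out {2}∪∅={2}

Scan:
[0] read 'c'  n0⇒n5
[1] read 'c'  n5⇒n6
[2] read 'd'  n6⇒n7  ** P1@[0:2]
[3] read 'e'  n7⇒n0 ·f
[4] read 'c'  n0⇒n5
[5] read 'e'  n5⇒n12  ** P3@[4:5]
[6] read 'b'  n12⇒n1 ·f
[7] read 'b'  n1⇒n2
[8] read 'c'  n2⇒n3
[9] read 'e'  n3⇒n4  ** P0@[6:9],P3@[8:9]
[10] read 'b'  n4⇒n1 ·f
[11] read 'e'  n1⇒n0 ·f
[12] read 'd'  n0⇒n0
[13] read 'c'  n0⇒n5
[14] read 'c'  n5⇒n6
[15] read 'd'  n6⇒n7  ** P1@[13:15]
[16] read 'a'  n7⇒n0 ·f
[17] read 'c'  n0⇒n5
[18] read 'b'  n5⇒n8
[19] read 'b'  n8⇒n9
[20] read 'e'  n9⇒n10
[21] read 'b'  n10⇒n11  ** P2@[17:21]
[22] read 'd'  n11⇒n0 ·f
[23] read 'b'  n0⇒n1
[24] read 'b'  n1⇒n2
[25] read 'c'  n2⇒n3

Matches: [[2,1],[5,3],[9,0],[9,3],[15,1],[21,2]]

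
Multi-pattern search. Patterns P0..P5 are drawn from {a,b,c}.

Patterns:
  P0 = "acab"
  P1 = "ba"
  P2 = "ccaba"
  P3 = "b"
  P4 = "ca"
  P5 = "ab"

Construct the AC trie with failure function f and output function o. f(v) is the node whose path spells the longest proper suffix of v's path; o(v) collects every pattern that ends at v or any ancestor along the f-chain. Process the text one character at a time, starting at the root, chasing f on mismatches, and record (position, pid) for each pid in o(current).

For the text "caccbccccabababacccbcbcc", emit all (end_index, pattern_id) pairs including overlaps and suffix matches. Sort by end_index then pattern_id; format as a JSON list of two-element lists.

Build automaton:
Trie nodes:
  n0 'ε': a→1 b→5 c→7
  n1 'a': b→13 c→2
  n2 'ac': a→3
  n3 'aca': b→4
  n4 'acab': ·  ←P0
  n5 'b': a→6  ←P3
  n6 'ba': ·  ←P1
  n7 'c': a→12 c→8
  n8 'cc': a→9
  n9 'cca': b→10
  n10 'ccab': a→11
  n11 'ccaba': ·  ←P2
  n12 'ca': ·  ←P4
  n13 'ab': ·  ←P5

Failure links (BFS by depth):
  n1('a'): parent n0 fail=0; on 'a' 0 → fail=0;  out ∅∪∅=∅
  n5('b'): parent n0 fail=0; on 'b' 0 → fail=0;  out {3}∪∅={3}
  n7('c'): parent n0 fail=0; on 'c' 0 → fail=0;  out ∅∪∅=∅
  n2('ac'): parent n1 fail=0; on 'c' 0 → fail=7;  out ∅∪∅=∅
  n6('ba'): parent n5 fail=0; on 'a' 0 → fail=1;  out {1}∪∅={1}
  n8('cc'): parent n7 fail=0; on 'c' 0 → fail=7;  out ∅∪∅=∅
  n12('ca'): parent n7 fail=0; on 'a' 0 → fail=1;  out {4}∪∅={4}
  n13('ab'): parent n1 fail=0; on 'b' 0 → fail=5;  out {5}∪{3}={3,5}
  n3('aca'): parent n2 fail=7; on 'a' 7 → fail=12;  out ∅∪{4}={4}
  n9('cca'): parent n8 fail=7; on 'a' 7 → fail=12;  out ∅∪{4}={4}
  n4('acab'): parent n3 fail=12; on 'b' 12→1 → fail=13;  out {0}∪{3,5}={0,3,5}
  n10('ccab'): parent n9 fail=12; on 'b' 12→1 → fail=13;  out ∅∪{3,5}={3,5}
  n11('ccaba'): parent n10 fail=13; on 'a' 13→5 → fail=6;  out {2}∪{1}={1,2}

Text stream:
i=0 'c': node 0→7
i=1 'a': node 7→12  → match P4@[0:1]
i=2 'c': node 12→2 ·f
i=3 'c': node 2→8 ·f
i=4 'b': node 8→5 ·f  → match P3@[4:4]
i=5 'c': node 5→7 ·f
i=6 'c': node 7→8
i=7 'c': node 8→8 ·f
i=8 'c': node 8→8 ·f
i=9 'a': node 8→9  → match P4@[8:9]
i=10 'b': node 9→10  → match P3@[10:10],P5@[9:10]
i=11 'a': node 10→11  → match P1@[10:11],P2@[7:11]
i=12 'b': node 11→13 ·f  → match P3@[12:12],P5@[11:12]
i=13 'a': node 13→6 ·f  → match P1@[12:13]
i=14 'b': node 6→13 ·f  → match P3@[14:14],P5@[13:14]
i=15 'a': node 13→6 ·f  → match P1@[14:15]
i=16 'c': node 6→2 ·f
i=17 'c': node 2→8 ·f
i=18 'c': node 8→8 ·f
i=19 'b': node 8→5 ·f  → match P3@[19:19]
i=20 'c': node 5→7 ·f
i=21 'b': node 7→5 ·f  → match P3@[21:21]
i=22 'c': node 5→7 ·f
i=23 'c': node 7→8

All matches (sorted): [[1,4],[4,3],[9,4],[10,3],[10,5],[11,1],[11,2],[12,3],[12,5],[13,1],[14,3],[14,5],[15,1],[19,3],[21,3]]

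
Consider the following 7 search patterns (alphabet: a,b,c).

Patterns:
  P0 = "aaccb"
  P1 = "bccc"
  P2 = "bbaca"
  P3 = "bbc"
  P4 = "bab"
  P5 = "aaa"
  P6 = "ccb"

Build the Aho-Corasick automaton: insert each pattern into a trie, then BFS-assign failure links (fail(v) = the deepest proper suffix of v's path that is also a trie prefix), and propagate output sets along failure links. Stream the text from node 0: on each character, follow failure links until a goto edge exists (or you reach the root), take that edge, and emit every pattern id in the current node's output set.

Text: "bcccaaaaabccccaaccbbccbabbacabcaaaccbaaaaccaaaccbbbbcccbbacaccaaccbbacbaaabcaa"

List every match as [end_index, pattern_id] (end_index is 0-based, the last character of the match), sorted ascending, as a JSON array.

Build:
Trie (insert patterns):
  0='ε' goto a→1 b→6 c→18
  1='a' goto a→2
  2='aa' goto a→17 c→3
  3='aac' goto c→4
  4='aacc' goto b→5
  5='aaccb' goto ·  [P0 ends]
  6='b' goto a→15 b→10 c→7
  7='bc' goto c→8
  8='bcc' goto c→9
  9='bccc' goto ·  [P1 ends]
  10='bb' goto a→11 c→14
  11='bba' goto c→12
  12='bbac' goto a→13
  13='bbaca' goto ·  [P2 ends]
  14='bbc' goto ·  [P3 ends]
  15='ba' goto b→16
  16='bab' goto ·  [P4 ends]
  17='aaa' goto ·  [P5 ends]
  18='c' goto c→19
  19='cc' goto b→20
  20='ccb' goto ·  [P6 ends]

BFS fail/out derivation:
  n1('a'): parent n0 fail=0; on 'a' 0 → fail=0;  out ∅∪∅=∅
  n6('b'): parent n0 fail=0; on 'b' 0 → fail=0;  out ∅∪∅=∅
  n18('c'): parent n0 fail=0; on 'c' 0 → fail=0;  out ∅∪∅=∅
  n2('aa'): parent n1 fail=0; on 'a' 0 → fail=1;  out ∅∪∅=∅
  n7('bc'): parent n6 fail=0; on 'c' 0 → fail=18;  out ∅∪∅=∅
  n10('bb'): parent n6 fail=0; on 'b' 0 → fail=6;  out ∅∪∅=∅
  n15('ba'): parent n6 fail=0; on 'a' 0 → fail=1;  out ∅∪∅=∅
  n19('cc'): parent n18 fail=0; on 'c' 0 → fail=18;  out ∅∪∅=∅
  n3('aac'): parent n2 fail=1; on 'c' 1→0 → fail=18;  out ∅∪∅=∅
  n8('bcc'): parent n7 fail=18; on 'c' 18 → fail=19;  out ∅∪∅=∅
  n11('bba'): parent n10 fail=6; on 'a' 6 → fail=15;  out ∅∪∅=∅
  n14('bbc'): parent n10 fail=6; on 'c' 6 → fail=7;  out {3}∪∅={3}
  n16('bab'): parent n15 fail=1; on 'b' 1→0 → fail=6;  out {4}∪∅={4}
  n17('aaa'): parent n2 fail=1; on 'a' 1 → fail=2;  out {5}∪∅={5}
  n20('ccb'): parent n19 fail=18; on 'b' 18→0 → fail=6;  out {6}∪∅={6}
  n4('aacc'): parent n3 fail=18; on 'c' 18 → fail=19;  out ∅∪∅=∅
  n9('bccc'): parent n8 fail=19; on 'c' 19→18 → fail=19;  out {1}∪∅={1}
  n12('bbac'): parent n11 fail=15; on 'c' 15→1→0 → fail=18;  out ∅∪∅=∅
  n5('aaccb'): parent n4 fail=19; on 'b' 19 → fail=20;  out {0}∪{6}={0,6}
  n13('bbaca'): parent n12 fail=18; on 'a' 18→0 → fail=1;  out {2}∪∅={2}

Text stream:
i=0 'b': node 0→6
i=1 'c': node 6→7
i=2 'c': node 7→8
i=3 'c': node 8→9  ** P1@[0:3]
i=4 'a': node 9→1 (fail-walked)
i=5 'a': node 1→2
i=6 'a': node 2→17  ** P5@[4:6]
i=7 'a': node 17→17 (fail-walked)  ** P5@[5:7]
i=8 'a': node 17→17 (fail-walked)  ** P5@[6:8]
i=9 'b': node 17→6 (fail-walked)
i=10 'c': node 6→7
i=11 'c': node 7→8
i=12 'c': node 8→9  ** P1@[9:12]
i=13 'c': node 9→19 (fail-walked)
i=14 'a': node 19→1 (fail-walked)
i=15 'a': node 1→2
i=16 'c': node 2→3
i=17 'c': node 3→4
i=18 'b': node 4→5  ** P0@[14:18],P6@[16:18]
i=19 'b': node 5→10 (fail-walked)
i=20 'c': node 10→14  ** P3@[18:20]
i=21 'c': node 14→8 (fail-walked)
i=22 'b': node 8→20 (fail-walked)  ** P6@[20:22]
i=23 'a': node 20→15 (fail-walked)
i=24 'b': node 15→16  ** P4@[22:24]
i=25 'b': node 16→10 (fail-walked)
i=26 'a': node 10→11
i=27 'c': node 11→12
i=28 'a': node 12→13  ** P2@[24:28]
i=29 'b': node 13→6 (fail-walked)
i=30 'c': node 6→7
i=31 'a': node 7→1 (fail-walked)
i=32 'a': node 1→2
i=33 'a': node 2→17  ** P5@[31:33]
i=34 'c': node 17→3 (fail-walked)
i=35 'c': node 3→4
i=36 'b': node 4→5  ** P0@[32:36],P6@[34:36]
i=37 'a': node 5→15 (fail-walked)
i=38 'a': node 15→2 (fail-walked)
i=39 'a': node 2→17  ** P5@[37:39]
i=40 'a': node 17→17 (fail-walked)  ** P5@[38:40]
i=41 'c': node 17→3 (fail-walked)
i=42 'c': node 3→4
i=43 'a': node 4→1 (fail-walked)
i=44 'a': node 1→2
i=45 'a': node 2→17  ** P5@[43:45]
i=46 'c': node 17→3 (fail-walked)
i=47 'c': node 3→4
i=48 'b': node 4→5  ** P0@[44:48],P6@[46:48]
i=49 'b': node 5→10 (fail-walked)
i=50 'b': node 10→10 (fail-walked)
i=51 'b': node 10→10 (fail-walked)
i=52 'c': node 10→14  ** P3@[50:52]
i=53 'c': node 14→8 (fail-walked)
i=54 'c': node 8→9  ** P1@[51:54]
i=55 'b': node 9→20 (fail-walked)  ** P6@[53:55]
i=56 'b': node 20→10 (fail-walked)
i=57 'a': node 10→11
i=58 'c': node 11→12
i=59 'a': node 12→13  ** P2@[55:59]
i=60 'c': node 13→18 (fail-walked)
i=61 'c': node 18→19
i=62 'a': node 19→1 (fail-walked)
i=63 'a': node 1→2
i=64 'c': node 2→3
i=65 'c': node 3→4
i=66 'b': node 4→5  ** P0@[62:66],P6@[64:66]
i=67 'b': node 5→10 (fail-walked)
i=68 'a': node 10→11
i=69 'c': node 11→12
i=70 'b': node 12→6 (fail-walked)
i=71 'a': node 6→15
i=72 'a': node 15→2 (fail-walked)
i=73 'a': node 2→17  ** P5@[71:73]
i=74 'b': node 17→6 (fail-walked)
i=75 'c': node 6→7
i=76 'a': node 7→1 (fail-walked)
i=77 'a': node 1→2

Result: [[3,1],[6,5],[7,5],[8,5],[12,1],[18,0],[18,6],[20,3],[22,6],[24,4],[28,2],[33,5],[36,0],[36,6],[39,5],[40,5],[45,5],[48,0],[48,6],[52,3],[54,1],[55,6],[59,2],[66,0],[66,6],[73,5]]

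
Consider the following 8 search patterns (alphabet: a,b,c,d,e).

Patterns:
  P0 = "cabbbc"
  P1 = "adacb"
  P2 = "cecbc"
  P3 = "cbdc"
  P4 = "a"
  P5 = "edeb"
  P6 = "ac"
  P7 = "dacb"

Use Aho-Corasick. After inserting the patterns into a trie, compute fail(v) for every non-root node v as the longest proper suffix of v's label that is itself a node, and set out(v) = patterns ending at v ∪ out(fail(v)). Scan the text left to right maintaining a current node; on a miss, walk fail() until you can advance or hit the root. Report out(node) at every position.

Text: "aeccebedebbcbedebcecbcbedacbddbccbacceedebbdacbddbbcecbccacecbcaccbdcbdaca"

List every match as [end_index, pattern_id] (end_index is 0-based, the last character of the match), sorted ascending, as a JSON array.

Construct AC machine:
Trie (insert patterns):
  0='ε' goto a→7 c→1 d→24 e→19
  1='c' goto a→2 b→16 e→12
  2='ca' goto b→3
  3='cab' goto b→4
  4='cabb' goto b→5
  5='cabbb' goto c→6
  6='cabbbc' goto ·  ←P0
  7='a' goto c→23 d→8  ←P4
  8='ad' goto a→9
  9='ada' goto c→10
  10='adac' goto b→11
  11='adacb' goto ·  ←P1
  12='ce' goto c→13
  13='cec' goto b→14
  14='cecb' goto c→15
  15='cecbc' goto ·  ←P2
  16='cb' goto d→17
  17='cbd' goto c→18
  18='cbdc' goto ·  ←P3
  19='e' goto d→20
  20='ed' goto e→21
  21='ede' goto b→22
  22='edeb' goto ·  ←P5
  23='ac' goto ·  ←P6
  24='d' goto a→25
  25='da' goto c→26
  26='dac' goto b→27
  27='dacb' goto ·  ←P7

Failure links (BFS by depth):
  n1('c'): parent n0 fail=0; on 'c' 0 → fail=0;  out ∅∪∅=∅
  n7('a'): parent n0 fail=0; on 'a' 0 → fail=0;  out {4}∪∅={4}
  n19('e'): parent n0 fail=0; on 'e' 0 → fail=0;  out ∅∪∅=∅
  n24('d'): parent n0 fail=0; on 'd' 0 → fail=0;  out ∅∪∅=∅
  n2('ca'): parent n1 fail=0; on 'a' 0 → fail=7;  out ∅∪{4}={4}
  n8('ad'): parent n7 fail=0; on 'd' 0 → fail=24;  out ∅∪∅=∅
  n12('ce'): parent n1 fail=0; on 'e' 0 → fail=19;  out ∅∪∅=∅
  n16('cb'): parent n1 fail=0; on 'b' 0 → fail=0;  out ∅∪∅=∅
  n20('ed'): parent n19 fail=0; on 'd' 0 → fail=24;  out ∅∪∅=∅
  n23('ac'): parent n7 fail=0; on 'c' 0 → fail=1;  out {6}∪∅={6}
  n25('da'): parent n24 fail=0; on 'a' 0 → fail=7;  out ∅∪{4}={4}
  n3('cab'): parent n2 fail=7; on 'b' 7→0 → fail=0;  out ∅∪∅=∅
  n9('ada'): parent n8 fail=24; on 'a' 24 → fail=25;  out ∅∪{4}={4}
  n13('cec'): parent n12 fail=19; on 'c' 19→0 → fail=1;  out ∅∪∅=∅
  n17('cbd'): parent n16 fail=0; on 'd' 0 → fail=24;  out ∅∪∅=∅
  n21('ede'): parent n20 fail=24; on 'e' 24→0 → fail=19;  out ∅∪∅=∅
  n26('dac'): parent n25 fail=7; on 'c' 7 → fail=23;  out ∅∪{6}={6}
  n4('cabb'): parent n3 fail=0; on 'b' 0 → fail=0;  out ∅∪∅=∅
  n10('adac'): parent n9 fail=25; on 'c' 25 → fail=26;  out ∅∪{6}={6}
  n14('cecb'): parent n13 fail=1; on 'b' 1 → fail=16;  out ∅∪∅=∅
  n18('cbdc'): parent n17 fail=24; on 'c' 24→0 → fail=1;  out {3}∪∅={3}
  n22('edeb'): parent n21 fail=19; on 'b' 19→0 → fail=0;  out {5}∪∅={5}
  n27('dacb'): parent n26 fail=23; on 'b' 23→1 → fail=16;  out {7}∪∅={7}
  n5('cabbb'): parent n4 fail=0; on 'b' 0 → fail=0;  out ∅∪∅=∅
  n11('adacb'): parent n10 fail=26; on 'b' 26 → fail=27;  out {1}∪{7}={1,7}
  n15('cecbc'): parent n14 fail=16; on 'c' 16→0 → fail=1;  out {2}∪∅={2}
  n6('cabbbc'): parent n5 fail=0; on 'c' 0 → fail=1;  out {0}∪∅={0}

Text stream:
pos 0 'a': at 7  ** P4@[0:0]
pos 1 'e': at 19 (fail-walked)
pos 2 'c': at 1 (fail-walked)
pos 3 'c': at 1 (fail-walked)
pos 4 'e': at 12
pos 5 'b': at 0 (fail-walked)
pos 6 'e': at 19
pos 7 'd': at 20
pos 8 'e': at 21
pos 9 'b': at 22  ** P5@[6:9]
pos 10 'b': at 0 (fail-walked)
pos 11 'c': at 1
pos 12 'b': at 16
pos 13 'e': at 19 (fail-walked)
pos 14 'd': at 20
pos 15 'e': at 21
pos 16 'b': at 22  ** P5@[13:16]
pos 17 'c': at 1 (fail-walked)
pos 18 'e': at 12
pos 19 'c': at 13
pos 20 'b': at 14
pos 21 'c': at 15  ** P2@[17:21]
pos 22 'b': at 16 (fail-walked)
pos 23 'e': at 19 (fail-walked)
pos 24 'd': at 20
pos 25 'a': at 25 (fail-walked)  ** P4@[25:25]
pos 26 'c': at 26  ** P6@[25:26]
pos 27 'b': at 27  ** P7@[24:27]
pos 28 'd': at 17 (fail-walked)
pos 29 'd': at 24 (fail-walked)
pos 30 'b': at 0 (fail-walked)
pos 31 'c': at 1
pos 32 'c': at 1 (fail-walked)
pos 33 'b': at 16
pos 34 'a': at 7 (fail-walked)  ** P4@[34:34]
pos 35 'c': at 23  ** P6@[34:35]
pos 36 'c': at 1 (fail-walked)
pos 37 'e': at 12
pos 38 'e': at 19 (fail-walked)
pos 39 'd': at 20
pos 40 'e': at 21
pos 41 'b': at 22  ** P5@[38:41]
pos 42 'b': at 0 (fail-walked)
pos 43 'd': at 24
pos 44 'a': at 25  ** P4@[44:44]
pos 45 'c': at 26  ** P6@[44:45]
pos 46 'b': at 27  ** P7@[43:46]
pos 47 'd': at 17 (fail-walked)
pos 48 'd': at 24 (fail-walked)
pos 49 'b': at 0 (fail-walked)
pos 50 'b': at 0
pos 51 'c': at 1
pos 52 'e': at 12
pos 53 'c': at 13
pos 54 'b': at 14
pos 55 'c': at 15  ** P2@[51:55]
pos 56 'c': at 1 (fail-walked)
pos 57 'a': at 2  ** P4@[57:57]
pos 58 'c': at 23 (fail-walked)  ** P6@[57:58]
pos 59 'e': at 12 (fail-walked)
pos 60 'c': at 13
pos 61 'b': at 14
pos 62 'c': at 15  ** P2@[58:62]
pos 63 'a': at 2 (fail-walked)  ** P4@[63:63]
pos 64 'c': at 23 (fail-walked)  ** P6@[63:64]
pos 65 'c': at 1 (fail-walked)
pos 66 'b': at 16
pos 67 'd': at 17
pos 68 'c': at 18  ** P3@[65:68]
pos 69 'b': at 16 (fail-walked)
pos 70 'd': at 17
pos 71 'a': at 25 (fail-walked)  ** P4@[71:71]
pos 72 'c': at 26  ** P6@[71:72]
pos 73 'a': at 2 (fail-walked)  ** P4@[73:73]

Result: [[0,4],[9,5],[16,5],[21,2],[25,4],[26,6],[27,7],[34,4],[35,6],[41,5],[44,4],[45,6],[46,7],[55,2],[57,4],[58,6],[62,2],[63,4],[64,6],[68,3],[71,4],[72,6],[73,4]]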